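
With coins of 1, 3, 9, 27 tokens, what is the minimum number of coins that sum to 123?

7

Use the largest denomination that fits, subtract, and repeat.
123 − 4×27→15 − 1×9→6 − 2×3→0
Total coins = 4 + 1 + 2 = 7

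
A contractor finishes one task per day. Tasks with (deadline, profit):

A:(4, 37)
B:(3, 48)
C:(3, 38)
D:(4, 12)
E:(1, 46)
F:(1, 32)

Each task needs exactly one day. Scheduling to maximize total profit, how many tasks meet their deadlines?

4

By profit: B(d3,48), E(d1,46), C(d3,38), A(d4,37), F(d1,32), D(d4,12)
B→slot 3; E→slot 1; C→slot 2; A→slot 4; F skipped; D skipped.
4 of 6 scheduled.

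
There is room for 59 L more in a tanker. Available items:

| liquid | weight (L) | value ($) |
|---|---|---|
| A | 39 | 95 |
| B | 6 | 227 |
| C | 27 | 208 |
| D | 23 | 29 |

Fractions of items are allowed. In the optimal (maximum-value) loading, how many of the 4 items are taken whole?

Order: B (227/6=37.83) > C (208/27=7.70) > A (95/39=2.44) > D (29/23=1.26)
Fill: take B (6 @ 227) → take C (27 @ 208) → take 26/39 of A → 63.33; 59/59 used.
2 item(s) taken whole; one partial (take 26/39 of A).

2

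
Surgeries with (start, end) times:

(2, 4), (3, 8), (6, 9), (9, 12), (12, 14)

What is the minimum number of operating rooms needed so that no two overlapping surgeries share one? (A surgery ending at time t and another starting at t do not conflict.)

starts: [2, 3, 6, 9, 12]
ends:   [4, 8, 9, 12, 14]
s2→1 s3→2  — peak 2.

2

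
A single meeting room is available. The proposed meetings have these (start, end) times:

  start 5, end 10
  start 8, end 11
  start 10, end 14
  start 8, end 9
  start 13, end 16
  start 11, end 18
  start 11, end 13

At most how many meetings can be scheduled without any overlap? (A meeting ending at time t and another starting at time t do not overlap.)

3

By end time: (8,9), (5,10), (8,11), (11,13), (10,14), (13,16), (11,18).
Pick (8,9); next start ≥ 9 → (11,13); next start ≥ 13 → (13,16).
Selected 3 meetings.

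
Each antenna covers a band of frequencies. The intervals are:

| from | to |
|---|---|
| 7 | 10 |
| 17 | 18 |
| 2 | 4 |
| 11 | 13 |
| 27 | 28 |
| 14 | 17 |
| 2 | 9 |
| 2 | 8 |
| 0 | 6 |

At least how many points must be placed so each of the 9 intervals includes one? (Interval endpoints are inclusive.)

5

By right end: [2,4]  [0,6]  [2,8]  [2,9]  [7,10]  [11,13]  [14,17]  [17,18]  [27,28]
[2,4] uncovered → point at 4; [7,10] uncovered → point at 10; [11,13] uncovered → point at 13; [14,17] uncovered → point at 17; [27,28] uncovered → point at 28.
Points: 4, 10, 13, 17, 28 (5 total).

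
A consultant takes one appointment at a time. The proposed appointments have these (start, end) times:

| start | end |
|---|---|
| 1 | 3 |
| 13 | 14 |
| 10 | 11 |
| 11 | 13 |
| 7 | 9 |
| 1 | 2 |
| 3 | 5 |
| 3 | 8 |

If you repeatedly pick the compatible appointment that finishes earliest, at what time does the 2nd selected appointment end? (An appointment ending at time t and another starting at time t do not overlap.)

5

Order by finish time; keep every interval that doesn't clash with the previous kept one.
By end time: (1,2), (1,3), (3,5), (3,8), (7,9), (10,11), (11,13), (13,14).
Pick (1,2); next start ≥ 2 → (3,5); next start ≥ 5 → (7,9); next start ≥ 9 → (10,11); next start ≥ 11 → (11,13); next start ≥ 13 → (13,14).
Selected: (1,2) (3,5) (7,9) (10,11) (11,13) (13,14)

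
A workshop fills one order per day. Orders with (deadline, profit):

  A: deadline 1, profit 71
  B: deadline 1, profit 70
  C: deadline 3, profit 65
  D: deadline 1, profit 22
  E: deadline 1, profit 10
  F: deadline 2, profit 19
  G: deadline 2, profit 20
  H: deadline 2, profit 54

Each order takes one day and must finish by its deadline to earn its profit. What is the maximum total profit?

190

Take jobs in profit order; each goes to the latest open slot no later than its deadline.
Profit order: A=71 B=70 C=65 H=54 D=22 G=20 F=19 E=10
Assign: A→slot 1, B skipped, C→slot 3, H→slot 2, D skipped, G skipped, F skipped, E skipped.
Slots: [1:A] [2:H] [3:C]
Profit = 71 + 54 + 65 = 190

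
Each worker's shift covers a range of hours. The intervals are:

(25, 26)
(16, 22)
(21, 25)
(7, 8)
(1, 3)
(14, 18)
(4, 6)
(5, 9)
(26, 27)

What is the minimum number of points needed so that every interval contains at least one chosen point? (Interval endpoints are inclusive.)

6

By right end: [1,3]  [4,6]  [7,8]  [5,9]  [14,18]  [16,22]  [21,25]  [25,26]  [26,27]
[1,3] uncovered → point at 3; [4,6] uncovered → point at 6; [7,8] uncovered → point at 8; [14,18] uncovered → point at 18; [21,25] uncovered → point at 25; [26,27] uncovered → point at 27.
Points: 3, 6, 8, 18, 25, 27 (6 total).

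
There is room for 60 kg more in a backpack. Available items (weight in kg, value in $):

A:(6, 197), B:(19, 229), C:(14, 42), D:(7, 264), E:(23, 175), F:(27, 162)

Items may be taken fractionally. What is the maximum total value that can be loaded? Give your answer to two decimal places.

Order: D (264/7=37.71) > A (197/6=32.83) > B (229/19=12.05) > E (175/23=7.61) > F (162/27=6.00) > C (42/14=3.00)
Fill: take D (7 @ 264) → take A (6 @ 197) → take B (19 @ 229) → take E (23 @ 175) → take 5/27 of F → 30.00; 60/60 used.
Total value = 895.00

895.00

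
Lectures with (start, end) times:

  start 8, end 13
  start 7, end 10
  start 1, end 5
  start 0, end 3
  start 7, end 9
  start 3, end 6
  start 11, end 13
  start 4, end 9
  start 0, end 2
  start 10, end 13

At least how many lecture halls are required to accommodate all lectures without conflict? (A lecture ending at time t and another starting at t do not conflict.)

The answer is the maximum number of intervals overlapping at any instant.
Events (time:±→running): 0:+→1 0:+→2 1:+→3 2:-→2 3:-→1 3:+→2 4:+→3 5:-→2 6:-→1 7:+→2 7:+→3 8:+→4 … peak 4.

4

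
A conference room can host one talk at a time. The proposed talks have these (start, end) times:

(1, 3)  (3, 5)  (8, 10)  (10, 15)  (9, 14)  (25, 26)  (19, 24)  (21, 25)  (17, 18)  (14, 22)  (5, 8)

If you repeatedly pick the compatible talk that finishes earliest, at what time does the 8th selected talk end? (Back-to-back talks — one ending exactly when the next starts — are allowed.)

By end time: (1,3), (3,5), (5,8), (8,10), (9,14), (10,15), (17,18), (14,22), (19,24), (21,25), (25,26).
Pick (1,3); next start ≥ 3 → (3,5); next start ≥ 5 → (5,8); next start ≥ 8 → (8,10); next start ≥ 10 → (10,15); next start ≥ 15 → (17,18); next start ≥ 18 → (19,24); next start ≥ 24 → (25,26).
Selected: (1,3) (3,5) (5,8) (8,10) (10,15) (17,18) (19,24) (25,26)

26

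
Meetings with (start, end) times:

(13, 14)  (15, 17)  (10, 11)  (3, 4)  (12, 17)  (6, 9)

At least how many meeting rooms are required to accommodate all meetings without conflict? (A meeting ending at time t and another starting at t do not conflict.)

2

starts: [3, 6, 10, 12, 13, 15]
ends:   [4, 9, 11, 14, 17, 17]
s3→1 e4→0 s6→1 e9→0 s10→1 e11→0 s12→1 s13→2  — peak 2.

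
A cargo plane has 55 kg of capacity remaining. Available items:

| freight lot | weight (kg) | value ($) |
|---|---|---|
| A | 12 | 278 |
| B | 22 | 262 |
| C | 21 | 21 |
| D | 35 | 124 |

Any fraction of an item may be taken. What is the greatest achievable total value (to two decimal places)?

614.40

Greedy by value/weight ratio, highest first.
Order: A (278/12=23.17) > B (262/22=11.91) > D (124/35=3.54) > C (21/21=1.00)
Fill: take A (12 @ 278) → take B (22 @ 262) → take 21/35 of D → 74.40; 55/55 used.
Total value = 614.40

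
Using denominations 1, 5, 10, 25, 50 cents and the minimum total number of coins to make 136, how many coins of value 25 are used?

1

Greedy: take as many of the largest coin as possible, then repeat with the remainder.
136 − 2×50→36 − 1×25→11 − 1×10→1 − 1×1→0
Count of 25: 1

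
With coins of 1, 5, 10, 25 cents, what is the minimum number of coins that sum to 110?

5

110 − 4×25→10 − 1×10→0
Total coins = 4 + 1 = 5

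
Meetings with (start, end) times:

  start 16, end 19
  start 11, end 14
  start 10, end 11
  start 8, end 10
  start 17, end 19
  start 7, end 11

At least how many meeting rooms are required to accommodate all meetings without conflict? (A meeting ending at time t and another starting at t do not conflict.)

The answer is the maximum number of intervals overlapping at any instant.
starts: [7, 8, 10, 11, 16, 17]
ends:   [10, 11, 11, 14, 19, 19]
s7→1 s8→2  — peak 2.

2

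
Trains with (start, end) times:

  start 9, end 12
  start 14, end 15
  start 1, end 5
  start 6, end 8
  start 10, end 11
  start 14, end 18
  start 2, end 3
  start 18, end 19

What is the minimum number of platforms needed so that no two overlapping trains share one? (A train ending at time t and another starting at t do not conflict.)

2

starts: [1, 2, 6, 9, 10, 14, 14, 18]
ends:   [3, 5, 8, 11, 12, 15, 18, 19]
s1→1 s2→2  — peak 2.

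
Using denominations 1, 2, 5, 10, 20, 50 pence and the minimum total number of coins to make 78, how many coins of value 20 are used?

1

78 − 1×50→28 − 1×20→8 − 1×5→3 − 1×2→1 − 1×1→0
Count of 20: 1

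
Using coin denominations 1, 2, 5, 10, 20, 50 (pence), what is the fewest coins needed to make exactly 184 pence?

7

184 = 3×50 + 1×20 + 1×10 + 2×2
Total coins = 3 + 1 + 1 + 2 = 7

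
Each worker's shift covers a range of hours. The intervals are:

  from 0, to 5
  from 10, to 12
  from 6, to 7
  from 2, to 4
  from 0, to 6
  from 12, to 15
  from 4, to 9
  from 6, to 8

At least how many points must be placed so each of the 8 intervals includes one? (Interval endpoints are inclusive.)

3

Sorted: [2,4] [0,5] [0,6] [6,7] [6,8] [4,9] [10,12] [12,15]
{[2,4],[0,5],[0,6]} hit by 4; {[6,7],[6,8],[4,9]} hit by 7; {[10,12],[12,15]} hit by 12.
Points: 4, 7, 12 (3 total).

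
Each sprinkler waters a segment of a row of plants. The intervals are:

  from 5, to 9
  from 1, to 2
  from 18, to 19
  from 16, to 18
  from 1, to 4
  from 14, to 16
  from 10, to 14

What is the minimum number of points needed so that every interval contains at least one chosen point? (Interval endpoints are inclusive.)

Sorted: [1,2] [1,4] [5,9] [10,14] [14,16] [16,18] [18,19]
{[1,2],[1,4]} hit by 2; {[5,9]} hit by 9; {[10,14],[14,16]} hit by 14; {[16,18],[18,19]} hit by 18.
Points: 2, 9, 14, 18 (4 total).

4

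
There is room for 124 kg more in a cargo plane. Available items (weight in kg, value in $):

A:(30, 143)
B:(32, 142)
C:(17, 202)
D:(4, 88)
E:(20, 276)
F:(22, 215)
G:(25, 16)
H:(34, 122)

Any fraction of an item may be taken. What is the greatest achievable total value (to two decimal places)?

1061.56

Ratios (sorted): D 22.00, E 13.80, C 11.88, F 9.77, A 4.77, B 4.44, H 3.59, G 0.64
take D (4 @ 88); take E (20 @ 276); take C (17 @ 202); take F (22 @ 215); take A (30 @ 143); take 31/32 of B → 137.56. Capacity used 124/124.
Total value = 1061.56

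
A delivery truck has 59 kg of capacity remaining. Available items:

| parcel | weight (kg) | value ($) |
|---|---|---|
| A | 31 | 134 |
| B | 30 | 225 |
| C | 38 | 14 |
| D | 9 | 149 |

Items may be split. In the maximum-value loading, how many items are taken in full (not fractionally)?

Order: D (149/9=16.56) > B (225/30=7.50) > A (134/31=4.32) > C (14/38=0.37)
Fill: take D (9 @ 149) → take B (30 @ 225) → take 20/31 of A → 86.45; 59/59 used.
2 item(s) taken whole; one partial (take 20/31 of A).

2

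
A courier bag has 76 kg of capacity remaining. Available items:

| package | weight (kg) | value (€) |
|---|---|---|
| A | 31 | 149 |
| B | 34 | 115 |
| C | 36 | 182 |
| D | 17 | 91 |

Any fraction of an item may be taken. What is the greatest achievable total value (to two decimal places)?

383.55

Greedy by value/weight ratio, highest first.
Order: D (91/17=5.35) > C (182/36=5.06) > A (149/31=4.81) > B (115/34=3.38)
Fill: take D (17 @ 91) → take C (36 @ 182) → take 23/31 of A → 110.55; 76/76 used.
Total value = 383.55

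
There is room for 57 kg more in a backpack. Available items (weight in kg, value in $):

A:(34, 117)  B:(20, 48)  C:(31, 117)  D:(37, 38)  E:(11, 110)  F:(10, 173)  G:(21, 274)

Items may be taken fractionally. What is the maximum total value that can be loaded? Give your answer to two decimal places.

613.61

Greedy by value/weight ratio, highest first.
Order: F (173/10=17.30) > G (274/21=13.05) > E (110/11=10.00) > C (117/31=3.77) > A (117/34=3.44) > B (48/20=2.40) > D (38/37=1.03)
Fill: take F (10 @ 173) → take G (21 @ 274) → take E (11 @ 110) → take 15/31 of C → 56.61; 57/57 used.
Total value = 613.61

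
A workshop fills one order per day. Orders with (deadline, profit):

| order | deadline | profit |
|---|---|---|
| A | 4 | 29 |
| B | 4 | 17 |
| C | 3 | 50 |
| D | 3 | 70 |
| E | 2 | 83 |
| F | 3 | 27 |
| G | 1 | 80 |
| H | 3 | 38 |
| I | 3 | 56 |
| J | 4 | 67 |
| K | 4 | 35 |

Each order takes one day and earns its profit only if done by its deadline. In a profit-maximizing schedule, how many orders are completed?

Sort by profit descending; place each in the latest free slot ≤ its deadline.
By profit: E(d2,83), G(d1,80), D(d3,70), J(d4,67), I(d3,56), C(d3,50), H(d3,38), K(d4,35), A(d4,29), F(d3,27), B(d4,17)
E→slot 2; G→slot 1; D→slot 3; J→slot 4; I skipped; C skipped; H skipped; K skipped; A skipped; F skipped; B skipped.
4 of 11 scheduled.

4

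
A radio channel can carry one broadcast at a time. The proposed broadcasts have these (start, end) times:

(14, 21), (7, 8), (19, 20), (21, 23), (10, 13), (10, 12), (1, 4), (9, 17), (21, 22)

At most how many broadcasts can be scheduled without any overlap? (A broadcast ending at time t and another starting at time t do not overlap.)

Order by finish time; keep every interval that doesn't clash with the previous kept one.
Sorted by end: (1,4)  (7,8)  (10,12)  (10,13)  (9,17)  (19,20)  (14,21)  (21,22)  (21,23)
take (1,4); take (7,8); take (10,12); skip (9,17); take (19,20); take (21,22).
Selected 5 broadcasts.

5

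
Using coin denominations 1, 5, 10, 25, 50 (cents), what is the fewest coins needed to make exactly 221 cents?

Use the largest denomination that fits, subtract, and repeat.
221 − 4×50→21 − 2×10→1 − 1×1→0
Total coins = 4 + 2 + 1 = 7

7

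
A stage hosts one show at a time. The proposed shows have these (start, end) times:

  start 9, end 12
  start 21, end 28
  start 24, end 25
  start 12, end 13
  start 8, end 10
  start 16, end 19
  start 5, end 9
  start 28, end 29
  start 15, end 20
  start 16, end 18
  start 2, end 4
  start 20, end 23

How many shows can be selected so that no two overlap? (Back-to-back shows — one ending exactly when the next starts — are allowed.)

8

Sorted by end: (2,4)  (5,9)  (8,10)  (9,12)  (12,13)  (16,18)  (16,19)  (15,20)  (20,23)  (24,25)  (21,28)  (28,29)
take (2,4); take (5,9); skip (8,10); take (9,12); take (12,13); take (16,18); take (20,23); take (24,25); skip (21,28); take (28,29).
Selected 8 shows.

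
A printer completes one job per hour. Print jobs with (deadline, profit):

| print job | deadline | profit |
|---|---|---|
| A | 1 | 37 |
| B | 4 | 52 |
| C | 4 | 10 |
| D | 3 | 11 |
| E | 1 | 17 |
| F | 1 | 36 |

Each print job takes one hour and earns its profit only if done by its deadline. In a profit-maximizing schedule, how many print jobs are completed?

4

Profit order: B=52 A=37 F=36 E=17 D=11 C=10
Assign: B→slot 4, A→slot 1, F skipped, E skipped, D→slot 3, C→slot 2.
Slots: [1:A] [2:C] [3:D] [4:B]
4 of 6 scheduled.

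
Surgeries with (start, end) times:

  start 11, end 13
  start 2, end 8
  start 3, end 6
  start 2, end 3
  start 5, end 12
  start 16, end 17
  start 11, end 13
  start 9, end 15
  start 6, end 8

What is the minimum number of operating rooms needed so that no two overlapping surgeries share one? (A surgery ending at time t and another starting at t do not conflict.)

4

starts: [2, 2, 3, 5, 6, 9, 11, 11, 16]
ends:   [3, 6, 8, 8, 12, 13, 13, 15, 17]
s2→1 s2→2 e3→1 s3→2 s5→3 e6→2 s6→3 e8→2 e8→1 s9→2 s11→3 s11→4  — peak 4.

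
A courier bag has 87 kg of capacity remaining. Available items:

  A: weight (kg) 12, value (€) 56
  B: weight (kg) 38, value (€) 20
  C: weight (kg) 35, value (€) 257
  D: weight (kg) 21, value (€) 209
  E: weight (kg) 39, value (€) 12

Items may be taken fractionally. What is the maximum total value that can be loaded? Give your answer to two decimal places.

Greedy by value/weight ratio, highest first.
Order: D (209/21=9.95) > C (257/35=7.34) > A (56/12=4.67) > B (20/38=0.53) > E (12/39=0.31)
Fill: take D (21 @ 209) → take C (35 @ 257) → take A (12 @ 56) → take 19/38 of B → 10.00; 87/87 used.
Total value = 532.00

532.00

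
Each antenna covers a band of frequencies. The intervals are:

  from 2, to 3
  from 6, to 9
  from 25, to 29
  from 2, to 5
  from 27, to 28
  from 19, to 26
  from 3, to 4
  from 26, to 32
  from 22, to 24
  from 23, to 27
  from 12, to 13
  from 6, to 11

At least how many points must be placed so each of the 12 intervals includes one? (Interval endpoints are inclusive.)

Sort by right endpoint; whenever an interval is uncovered, place a point at its right end.
Sorted: [2,3] [3,4] [2,5] [6,9] [6,11] [12,13] [22,24] [19,26] [23,27] [27,28] [25,29] [26,32]
{[2,3],[3,4],[2,5]} hit by 3; {[6,9],[6,11]} hit by 9; {[12,13]} hit by 13; {[22,24],[19,26],[23,27]} hit by 24; {[27,28],[25,29],[26,32]} hit by 28.
Points: 3, 9, 13, 24, 28 (5 total).

5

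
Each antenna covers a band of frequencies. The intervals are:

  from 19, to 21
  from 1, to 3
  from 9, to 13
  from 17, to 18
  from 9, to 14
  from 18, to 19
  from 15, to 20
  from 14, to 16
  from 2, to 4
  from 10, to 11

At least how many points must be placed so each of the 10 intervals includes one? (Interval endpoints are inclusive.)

By right end: [1,3]  [2,4]  [10,11]  [9,13]  [9,14]  [14,16]  [17,18]  [18,19]  [15,20]  [19,21]
[1,3] uncovered → point at 3; [10,11] uncovered → point at 11; [14,16] uncovered → point at 16; [17,18] uncovered → point at 18; [19,21] uncovered → point at 21.
Points: 3, 11, 16, 18, 21 (5 total).

5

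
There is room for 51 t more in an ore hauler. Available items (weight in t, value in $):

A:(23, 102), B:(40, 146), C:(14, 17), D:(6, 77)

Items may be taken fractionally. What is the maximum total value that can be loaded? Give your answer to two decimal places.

259.30

Sort by value per unit weight and fill in that order.
Ratios (sorted): D 12.83, A 4.43, B 3.65, C 1.21
take D (6 @ 77); take A (23 @ 102); take 22/40 of B → 80.30. Capacity used 51/51.
Total value = 259.30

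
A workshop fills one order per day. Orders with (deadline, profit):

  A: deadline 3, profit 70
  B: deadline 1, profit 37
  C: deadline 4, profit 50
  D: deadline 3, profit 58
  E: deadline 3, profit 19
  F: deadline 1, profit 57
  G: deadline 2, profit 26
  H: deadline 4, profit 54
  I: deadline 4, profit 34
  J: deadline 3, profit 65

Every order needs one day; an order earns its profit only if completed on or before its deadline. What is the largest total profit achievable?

247

Profit order: A=70 J=65 D=58 F=57 H=54 C=50 B=37 I=34 G=26 E=19
Assign: A→slot 3, J→slot 2, D→slot 1, F skipped, H→slot 4, C skipped, B skipped, I skipped, G skipped, E skipped.
Slots: [1:D] [2:J] [3:A] [4:H]
Profit = 58 + 65 + 70 + 54 = 247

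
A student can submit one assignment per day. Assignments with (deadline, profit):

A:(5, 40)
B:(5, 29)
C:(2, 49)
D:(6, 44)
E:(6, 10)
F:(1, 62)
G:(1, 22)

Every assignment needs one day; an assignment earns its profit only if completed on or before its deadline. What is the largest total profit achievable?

Sort by profit descending; place each in the latest free slot ≤ its deadline.
By profit: F(d1,62), C(d2,49), D(d6,44), A(d5,40), B(d5,29), G(d1,22), E(d6,10)
F→slot 1; C→slot 2; D→slot 6; A→slot 5; B→slot 4; G skipped; E→slot 3.
Profit = 62 + 49 + 10 + 29 + 40 + 44 = 234

234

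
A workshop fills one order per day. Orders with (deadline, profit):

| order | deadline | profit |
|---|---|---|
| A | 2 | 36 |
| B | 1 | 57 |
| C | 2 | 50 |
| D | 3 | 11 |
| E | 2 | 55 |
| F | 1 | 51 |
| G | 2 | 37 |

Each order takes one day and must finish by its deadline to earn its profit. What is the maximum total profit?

123

Take jobs in profit order; each goes to the latest open slot no later than its deadline.
Profit order: B=57 E=55 F=51 C=50 G=37 A=36 D=11
Assign: B→slot 1, E→slot 2, F skipped, C skipped, G skipped, A skipped, D→slot 3.
Slots: [1:B] [2:E] [3:D]
Profit = 57 + 55 + 11 = 123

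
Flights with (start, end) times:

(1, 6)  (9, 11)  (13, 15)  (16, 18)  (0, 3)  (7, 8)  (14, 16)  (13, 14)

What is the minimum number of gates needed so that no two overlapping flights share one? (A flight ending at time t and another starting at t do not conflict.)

2

starts: [0, 1, 7, 9, 13, 13, 14, 16]
ends:   [3, 6, 8, 11, 14, 15, 16, 18]
s0→1 s1→2  — peak 2.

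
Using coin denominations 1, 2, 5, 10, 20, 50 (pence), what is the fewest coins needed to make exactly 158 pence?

6

158 = 3×50 + 1×5 + 1×2 + 1×1
Total coins = 3 + 1 + 1 + 1 = 6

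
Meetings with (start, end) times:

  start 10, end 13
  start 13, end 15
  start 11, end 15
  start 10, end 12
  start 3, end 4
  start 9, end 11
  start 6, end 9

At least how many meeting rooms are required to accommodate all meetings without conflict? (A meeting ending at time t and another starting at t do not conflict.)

3

starts: [3, 6, 9, 10, 10, 11, 13]
ends:   [4, 9, 11, 12, 13, 15, 15]
s3→1 e4→0 s6→1 e9→0 s9→1 s10→2 s10→3  — peak 3.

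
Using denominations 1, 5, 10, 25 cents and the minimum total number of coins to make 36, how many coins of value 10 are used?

1

36 − 1×25→11 − 1×10→1 − 1×1→0
Count of 10: 1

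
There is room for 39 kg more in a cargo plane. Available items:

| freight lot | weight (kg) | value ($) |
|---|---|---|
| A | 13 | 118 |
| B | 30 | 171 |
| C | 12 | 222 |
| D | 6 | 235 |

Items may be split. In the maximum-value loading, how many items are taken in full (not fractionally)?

Greedy by value/weight ratio, highest first.
Order: D (235/6=39.17) > C (222/12=18.50) > A (118/13=9.08) > B (171/30=5.70)
Fill: take D (6 @ 235) → take C (12 @ 222) → take A (13 @ 118) → take 8/30 of B → 45.60; 39/39 used.
3 item(s) taken whole; one partial (take 8/30 of B).

3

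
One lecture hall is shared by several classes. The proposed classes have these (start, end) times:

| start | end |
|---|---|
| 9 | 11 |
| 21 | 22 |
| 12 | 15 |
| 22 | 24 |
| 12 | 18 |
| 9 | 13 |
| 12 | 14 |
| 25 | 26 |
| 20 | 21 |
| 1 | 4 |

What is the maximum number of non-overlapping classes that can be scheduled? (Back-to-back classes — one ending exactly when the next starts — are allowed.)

7

Sort by end time and greedily take each interval whose start is ≥ the last chosen end.
By end time: (1,4), (9,11), (9,13), (12,14), (12,15), (12,18), (20,21), (21,22), (22,24), (25,26).
Pick (1,4); next start ≥ 4 → (9,11); next start ≥ 11 → (12,14); next start ≥ 14 → (20,21); next start ≥ 21 → (21,22); next start ≥ 22 → (22,24); next start ≥ 24 → (25,26).
Selected 7 classes.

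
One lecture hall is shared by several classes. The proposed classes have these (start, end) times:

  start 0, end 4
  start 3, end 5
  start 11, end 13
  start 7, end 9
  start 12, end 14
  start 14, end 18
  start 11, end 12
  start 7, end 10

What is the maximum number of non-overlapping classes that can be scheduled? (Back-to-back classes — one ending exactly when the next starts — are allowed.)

Order by finish time; keep every interval that doesn't clash with the previous kept one.
Sorted by end: (0,4)  (3,5)  (7,9)  (7,10)  (11,12)  (11,13)  (12,14)  (14,18)
take (0,4); skip (3,5); take (7,9); take (11,12); take (12,14); take (14,18).
Selected 5 classes.

5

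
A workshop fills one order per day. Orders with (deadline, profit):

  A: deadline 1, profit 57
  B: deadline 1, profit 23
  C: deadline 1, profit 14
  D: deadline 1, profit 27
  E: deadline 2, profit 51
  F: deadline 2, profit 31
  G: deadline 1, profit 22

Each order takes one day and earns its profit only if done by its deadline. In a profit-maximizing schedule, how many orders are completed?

Take jobs in profit order; each goes to the latest open slot no later than its deadline.
By profit: A(d1,57), E(d2,51), F(d2,31), D(d1,27), B(d1,23), G(d1,22), C(d1,14)
A→slot 1; E→slot 2; F skipped; D skipped; B skipped; G skipped; C skipped.
2 of 7 scheduled.

2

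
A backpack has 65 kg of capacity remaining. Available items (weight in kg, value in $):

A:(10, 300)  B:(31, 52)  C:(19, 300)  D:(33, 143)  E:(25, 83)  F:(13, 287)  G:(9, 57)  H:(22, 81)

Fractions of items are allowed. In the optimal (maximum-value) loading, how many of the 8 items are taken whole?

4

Greedy by value/weight ratio, highest first.
Order: A (300/10=30.00) > F (287/13=22.08) > C (300/19=15.79) > G (57/9=6.33) > D (143/33=4.33) > H (81/22=3.68) > E (83/25=3.32) > B (52/31=1.68)
Fill: take A (10 @ 300) → take F (13 @ 287) → take C (19 @ 300) → take G (9 @ 57) → take 14/33 of D → 60.67; 65/65 used.
4 item(s) taken whole; one partial (take 14/33 of D).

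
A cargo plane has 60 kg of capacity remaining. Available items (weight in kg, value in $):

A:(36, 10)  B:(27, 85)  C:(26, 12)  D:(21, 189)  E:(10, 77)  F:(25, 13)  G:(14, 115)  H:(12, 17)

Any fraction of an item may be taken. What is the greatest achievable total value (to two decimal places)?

428.22

Ratios (sorted): D 9.00, G 8.21, E 7.70, B 3.15, H 1.42, F 0.52, C 0.46, A 0.28
take D (21 @ 189); take G (14 @ 115); take E (10 @ 77); take 15/27 of B → 47.22. Capacity used 60/60.
Total value = 428.22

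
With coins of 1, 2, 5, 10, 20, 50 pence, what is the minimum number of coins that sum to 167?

6

Use the largest denomination that fits, subtract, and repeat.
167 − 3×50→17 − 1×10→7 − 1×5→2 − 1×2→0
Total coins = 3 + 1 + 1 + 1 = 6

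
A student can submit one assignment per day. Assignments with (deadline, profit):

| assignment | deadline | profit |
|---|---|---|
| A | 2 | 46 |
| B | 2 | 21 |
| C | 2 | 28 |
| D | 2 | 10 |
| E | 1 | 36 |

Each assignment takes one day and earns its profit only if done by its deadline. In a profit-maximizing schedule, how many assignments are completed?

By profit: A(d2,46), E(d1,36), C(d2,28), B(d2,21), D(d2,10)
A→slot 2; E→slot 1; C skipped; B skipped; D skipped.
2 of 5 scheduled.

2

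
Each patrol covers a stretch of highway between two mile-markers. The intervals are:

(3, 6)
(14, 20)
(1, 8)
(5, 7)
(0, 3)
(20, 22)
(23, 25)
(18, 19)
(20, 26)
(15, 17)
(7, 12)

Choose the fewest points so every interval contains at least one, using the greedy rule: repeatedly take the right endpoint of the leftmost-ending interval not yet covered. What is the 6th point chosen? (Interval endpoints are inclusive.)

25

Sorted: [0,3] [3,6] [5,7] [1,8] [7,12] [15,17] [18,19] [14,20] [20,22] [23,25] [20,26]
{[0,3],[3,6]} hit by 3; {[5,7],[1,8],[7,12]} hit by 7; {[15,17]} hit by 17; {[18,19],[14,20]} hit by 19; {[20,22]} hit by 22; {[23,25],[20,26]} hit by 25.
Points: 3, 7, 17, 19, 22, 25 (6 total).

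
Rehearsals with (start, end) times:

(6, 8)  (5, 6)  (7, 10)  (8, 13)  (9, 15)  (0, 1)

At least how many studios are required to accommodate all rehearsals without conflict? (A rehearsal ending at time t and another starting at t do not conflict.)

3

The answer is the maximum number of intervals overlapping at any instant.
starts: [0, 5, 6, 7, 8, 9]
ends:   [1, 6, 8, 10, 13, 15]
s0→1 e1→0 s5→1 e6→0 s6→1 s7→2 e8→1 s8→2 s9→3  — peak 3.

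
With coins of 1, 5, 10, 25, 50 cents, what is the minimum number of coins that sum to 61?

3

Use the largest denomination that fits, subtract, and repeat.
61 − 1×50→11 − 1×10→1 − 1×1→0
Total coins = 1 + 1 + 1 = 3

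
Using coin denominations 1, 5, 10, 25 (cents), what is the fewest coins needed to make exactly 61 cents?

4

61 = 2×25 + 1×10 + 1×1
Total coins = 2 + 1 + 1 = 4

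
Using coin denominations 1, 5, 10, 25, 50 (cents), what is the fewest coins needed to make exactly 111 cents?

4

111 − 2×50→11 − 1×10→1 − 1×1→0
Total coins = 2 + 1 + 1 = 4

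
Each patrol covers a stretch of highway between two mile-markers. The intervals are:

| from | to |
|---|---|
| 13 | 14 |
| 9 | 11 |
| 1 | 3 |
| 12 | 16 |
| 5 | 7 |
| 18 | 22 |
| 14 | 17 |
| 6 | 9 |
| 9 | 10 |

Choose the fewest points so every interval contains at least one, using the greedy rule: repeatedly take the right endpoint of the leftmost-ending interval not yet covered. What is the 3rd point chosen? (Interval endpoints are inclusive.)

10

Sorted: [1,3] [5,7] [6,9] [9,10] [9,11] [13,14] [12,16] [14,17] [18,22]
{[1,3]} hit by 3; {[5,7],[6,9]} hit by 7; {[9,10],[9,11]} hit by 10; {[13,14],[12,16],[14,17]} hit by 14; {[18,22]} hit by 22.
Points: 3, 7, 10, 14, 22 (5 total).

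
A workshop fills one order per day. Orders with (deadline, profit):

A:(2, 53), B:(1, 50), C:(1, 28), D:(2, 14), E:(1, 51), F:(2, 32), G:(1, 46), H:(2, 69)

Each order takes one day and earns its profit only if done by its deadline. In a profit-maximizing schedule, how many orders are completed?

Take jobs in profit order; each goes to the latest open slot no later than its deadline.
Profit order: H=69 A=53 E=51 B=50 G=46 F=32 C=28 D=14
Assign: H→slot 2, A→slot 1, E skipped, B skipped, G skipped, F skipped, C skipped, D skipped.
Slots: [1:A] [2:H]
2 of 8 scheduled.

2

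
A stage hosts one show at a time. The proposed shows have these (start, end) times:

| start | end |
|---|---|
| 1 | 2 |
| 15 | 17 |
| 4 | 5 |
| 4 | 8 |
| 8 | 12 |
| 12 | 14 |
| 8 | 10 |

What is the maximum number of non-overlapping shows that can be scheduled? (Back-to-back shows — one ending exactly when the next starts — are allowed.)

5

By end time: (1,2), (4,5), (4,8), (8,10), (8,12), (12,14), (15,17).
Pick (1,2); next start ≥ 2 → (4,5); next start ≥ 5 → (8,10); next start ≥ 10 → (12,14); next start ≥ 14 → (15,17).
Selected 5 shows.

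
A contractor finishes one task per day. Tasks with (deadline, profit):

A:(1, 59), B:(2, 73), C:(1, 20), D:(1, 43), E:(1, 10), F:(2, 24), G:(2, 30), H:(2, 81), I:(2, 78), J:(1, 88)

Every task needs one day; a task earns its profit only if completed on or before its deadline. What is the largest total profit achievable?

Take jobs in profit order; each goes to the latest open slot no later than its deadline.
Profit order: J=88 H=81 I=78 B=73 A=59 D=43 G=30 F=24 C=20 E=10
Assign: J→slot 1, H→slot 2, I skipped, B skipped, A skipped, D skipped, G skipped, F skipped, C skipped, E skipped.
Slots: [1:J] [2:H]
Profit = 88 + 81 = 169

169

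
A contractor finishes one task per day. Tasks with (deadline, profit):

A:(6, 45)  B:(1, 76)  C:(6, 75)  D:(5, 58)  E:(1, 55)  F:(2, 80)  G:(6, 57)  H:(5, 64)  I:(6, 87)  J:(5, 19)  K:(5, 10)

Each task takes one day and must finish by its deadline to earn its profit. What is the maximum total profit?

Profit order: I=87 F=80 B=76 C=75 H=64 D=58 G=57 E=55 A=45 J=19 K=10
Assign: I→slot 6, F→slot 2, B→slot 1, C→slot 5, H→slot 4, D→slot 3, G skipped, E skipped, A skipped, J skipped, K skipped.
Slots: [1:B] [2:F] [3:D] [4:H] [5:C] [6:I]
Profit = 76 + 80 + 58 + 64 + 75 + 87 = 440

440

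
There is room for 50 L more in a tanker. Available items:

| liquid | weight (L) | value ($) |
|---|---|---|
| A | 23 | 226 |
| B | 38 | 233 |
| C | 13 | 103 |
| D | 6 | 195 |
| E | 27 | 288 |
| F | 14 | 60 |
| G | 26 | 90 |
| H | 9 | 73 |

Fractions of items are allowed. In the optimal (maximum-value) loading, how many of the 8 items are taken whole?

Greedy by value/weight ratio, highest first.
Ratios (sorted): D 32.50, E 10.67, A 9.83, H 8.11, C 7.92, B 6.13, F 4.29, G 3.46
take D (6 @ 195); take E (27 @ 288); take 17/23 of A → 167.04. Capacity used 50/50.
2 item(s) taken whole; one partial (take 17/23 of A).

2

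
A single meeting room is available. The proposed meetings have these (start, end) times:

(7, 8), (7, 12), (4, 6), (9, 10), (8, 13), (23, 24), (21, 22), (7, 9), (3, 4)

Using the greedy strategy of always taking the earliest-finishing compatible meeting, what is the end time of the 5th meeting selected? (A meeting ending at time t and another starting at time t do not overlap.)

22

By end time: (3,4), (4,6), (7,8), (7,9), (9,10), (7,12), (8,13), (21,22), (23,24).
Pick (3,4); next start ≥ 4 → (4,6); next start ≥ 6 → (7,8); next start ≥ 8 → (9,10); next start ≥ 10 → (21,22); next start ≥ 22 → (23,24).
Selected: (3,4) (4,6) (7,8) (9,10) (21,22) (23,24)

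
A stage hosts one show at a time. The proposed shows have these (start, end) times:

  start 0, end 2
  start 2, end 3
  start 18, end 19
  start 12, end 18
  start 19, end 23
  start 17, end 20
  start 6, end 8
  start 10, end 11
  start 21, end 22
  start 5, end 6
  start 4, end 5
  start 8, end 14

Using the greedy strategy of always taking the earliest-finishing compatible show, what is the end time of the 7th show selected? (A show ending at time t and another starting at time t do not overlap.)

Sorted by end: (0,2)  (2,3)  (4,5)  (5,6)  (6,8)  (10,11)  (8,14)  (12,18)  (18,19)  (17,20)  (21,22)  (19,23)
take (0,2); take (2,3); take (4,5); take (5,6); take (6,8); take (10,11); skip (8,14); take (12,18); take (18,19); skip (17,20); take (21,22).
Selected: (0,2) (2,3) (4,5) (5,6) (6,8) (10,11) (12,18) (18,19) (21,22)

18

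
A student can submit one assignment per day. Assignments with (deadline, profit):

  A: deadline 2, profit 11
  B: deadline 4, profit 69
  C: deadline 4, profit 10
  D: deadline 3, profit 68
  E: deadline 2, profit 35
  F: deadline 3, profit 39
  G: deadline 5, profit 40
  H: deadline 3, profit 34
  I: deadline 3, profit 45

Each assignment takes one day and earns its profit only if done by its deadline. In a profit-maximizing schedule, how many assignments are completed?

5

By profit: B(d4,69), D(d3,68), I(d3,45), G(d5,40), F(d3,39), E(d2,35), H(d3,34), A(d2,11), C(d4,10)
B→slot 4; D→slot 3; I→slot 2; G→slot 5; F→slot 1; E skipped; H skipped; A skipped; C skipped.
5 of 9 scheduled.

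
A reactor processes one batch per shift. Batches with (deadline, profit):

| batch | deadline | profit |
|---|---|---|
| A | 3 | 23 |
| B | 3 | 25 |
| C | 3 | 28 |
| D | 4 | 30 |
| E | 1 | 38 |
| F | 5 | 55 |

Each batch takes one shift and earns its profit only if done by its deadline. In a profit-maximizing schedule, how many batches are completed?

5

Profit order: F=55 E=38 D=30 C=28 B=25 A=23
Assign: F→slot 5, E→slot 1, D→slot 4, C→slot 3, B→slot 2, A skipped.
Slots: [1:E] [2:B] [3:C] [4:D] [5:F]
5 of 6 scheduled.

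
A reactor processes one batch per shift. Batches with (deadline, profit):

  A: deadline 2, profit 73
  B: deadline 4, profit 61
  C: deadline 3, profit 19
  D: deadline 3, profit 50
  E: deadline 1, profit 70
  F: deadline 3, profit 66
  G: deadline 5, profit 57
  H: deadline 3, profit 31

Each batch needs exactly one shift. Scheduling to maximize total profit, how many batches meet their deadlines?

Sort by profit descending; place each in the latest free slot ≤ its deadline.
By profit: A(d2,73), E(d1,70), F(d3,66), B(d4,61), G(d5,57), D(d3,50), H(d3,31), C(d3,19)
A→slot 2; E→slot 1; F→slot 3; B→slot 4; G→slot 5; D skipped; H skipped; C skipped.
5 of 8 scheduled.

5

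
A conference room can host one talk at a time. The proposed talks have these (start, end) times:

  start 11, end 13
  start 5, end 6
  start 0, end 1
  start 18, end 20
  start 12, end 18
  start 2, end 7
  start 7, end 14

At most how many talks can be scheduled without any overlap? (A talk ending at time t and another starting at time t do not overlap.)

Sorted by end: (0,1)  (5,6)  (2,7)  (11,13)  (7,14)  (12,18)  (18,20)
take (0,1); take (5,6); skip (2,7); take (11,13); take (18,20).
Selected 4 talks.

4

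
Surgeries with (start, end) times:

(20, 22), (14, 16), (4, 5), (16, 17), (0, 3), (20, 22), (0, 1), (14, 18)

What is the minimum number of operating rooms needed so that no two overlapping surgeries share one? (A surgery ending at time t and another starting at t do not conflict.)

Count concurrent intervals with a sweep; the peak is the room count.
starts: [0, 0, 4, 14, 14, 16, 20, 20]
ends:   [1, 3, 5, 16, 17, 18, 22, 22]
s0→1 s0→2  — peak 2.

2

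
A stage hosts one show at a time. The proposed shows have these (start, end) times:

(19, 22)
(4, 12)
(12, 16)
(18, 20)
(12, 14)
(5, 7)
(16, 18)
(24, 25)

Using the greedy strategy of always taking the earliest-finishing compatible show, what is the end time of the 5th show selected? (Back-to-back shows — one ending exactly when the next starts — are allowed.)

25

Order by finish time; keep every interval that doesn't clash with the previous kept one.
By end time: (5,7), (4,12), (12,14), (12,16), (16,18), (18,20), (19,22), (24,25).
Pick (5,7); next start ≥ 7 → (12,14); next start ≥ 14 → (16,18); next start ≥ 18 → (18,20); next start ≥ 20 → (24,25).
Selected: (5,7) (12,14) (16,18) (18,20) (24,25)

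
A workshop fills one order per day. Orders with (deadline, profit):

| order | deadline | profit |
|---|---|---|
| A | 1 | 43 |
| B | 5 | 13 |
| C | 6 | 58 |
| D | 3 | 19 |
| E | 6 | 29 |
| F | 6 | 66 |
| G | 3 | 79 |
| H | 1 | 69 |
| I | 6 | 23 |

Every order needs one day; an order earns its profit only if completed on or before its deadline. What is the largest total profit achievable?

Profit order: G=79 H=69 F=66 C=58 A=43 E=29 I=23 D=19 B=13
Assign: G→slot 3, H→slot 1, F→slot 6, C→slot 5, A skipped, E→slot 4, I→slot 2, D skipped, B skipped.
Slots: [1:H] [2:I] [3:G] [4:E] [5:C] [6:F]
Profit = 69 + 23 + 79 + 29 + 58 + 66 = 324

324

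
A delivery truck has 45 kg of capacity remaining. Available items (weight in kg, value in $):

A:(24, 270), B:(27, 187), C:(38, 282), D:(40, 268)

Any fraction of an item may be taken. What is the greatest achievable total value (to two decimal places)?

425.84

Order: A (270/24=11.25) > C (282/38=7.42) > B (187/27=6.93) > D (268/40=6.70)
Fill: take A (24 @ 270) → take 21/38 of C → 155.84; 45/45 used.
Total value = 425.84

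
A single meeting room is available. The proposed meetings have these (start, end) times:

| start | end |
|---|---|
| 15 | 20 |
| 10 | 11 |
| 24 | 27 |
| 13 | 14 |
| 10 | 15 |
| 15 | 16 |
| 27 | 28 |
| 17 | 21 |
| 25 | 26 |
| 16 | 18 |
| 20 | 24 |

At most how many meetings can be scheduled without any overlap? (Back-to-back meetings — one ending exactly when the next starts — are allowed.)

Sorted by end: (10,11)  (13,14)  (10,15)  (15,16)  (16,18)  (15,20)  (17,21)  (20,24)  (25,26)  (24,27)  (27,28)
take (10,11); take (13,14); skip (10,15); take (15,16); take (16,18); skip (15,20); skip (17,21); take (20,24); take (25,26); take (27,28).
Selected 7 meetings.

7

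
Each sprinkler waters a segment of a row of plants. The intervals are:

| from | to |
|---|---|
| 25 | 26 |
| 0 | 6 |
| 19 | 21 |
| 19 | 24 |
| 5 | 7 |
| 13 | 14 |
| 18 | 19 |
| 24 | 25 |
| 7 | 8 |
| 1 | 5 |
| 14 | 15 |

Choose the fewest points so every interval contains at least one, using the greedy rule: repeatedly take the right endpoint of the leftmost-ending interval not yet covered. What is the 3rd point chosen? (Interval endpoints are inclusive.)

Sorted: [1,5] [0,6] [5,7] [7,8] [13,14] [14,15] [18,19] [19,21] [19,24] [24,25] [25,26]
{[1,5],[0,6],[5,7]} hit by 5; {[7,8]} hit by 8; {[13,14],[14,15]} hit by 14; {[18,19],[19,21],[19,24]} hit by 19; {[24,25],[25,26]} hit by 25.
Points: 5, 8, 14, 19, 25 (5 total).

14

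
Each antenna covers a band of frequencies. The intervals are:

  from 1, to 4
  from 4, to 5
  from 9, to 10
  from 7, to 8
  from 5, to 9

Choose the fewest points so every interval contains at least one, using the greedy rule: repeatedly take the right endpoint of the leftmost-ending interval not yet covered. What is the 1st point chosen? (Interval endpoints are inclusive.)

4

Sorted: [1,4] [4,5] [7,8] [5,9] [9,10]
{[1,4],[4,5]} hit by 4; {[7,8],[5,9]} hit by 8; {[9,10]} hit by 10.
Points: 4, 8, 10 (3 total).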